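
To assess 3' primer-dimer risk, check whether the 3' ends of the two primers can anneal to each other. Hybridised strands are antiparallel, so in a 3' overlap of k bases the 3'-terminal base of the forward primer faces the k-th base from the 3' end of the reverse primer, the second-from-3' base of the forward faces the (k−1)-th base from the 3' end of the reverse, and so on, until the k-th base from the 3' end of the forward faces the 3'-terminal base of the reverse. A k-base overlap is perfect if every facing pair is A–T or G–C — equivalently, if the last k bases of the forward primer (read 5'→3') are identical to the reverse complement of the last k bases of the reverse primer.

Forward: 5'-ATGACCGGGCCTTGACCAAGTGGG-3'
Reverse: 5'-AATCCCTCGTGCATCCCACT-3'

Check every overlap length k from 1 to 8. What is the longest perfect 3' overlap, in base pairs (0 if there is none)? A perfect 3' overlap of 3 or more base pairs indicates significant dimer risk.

Longest perfect overlap: 6 complementary base pairs; significant dimer risk (threshold 3).

Last 8 bases (5'→3') — forward …CAAGTGGG, reverse …ATCCCACT.
Reverse complement of the reverse primer's last 8 bases: AGTGGGAT; its first k bases are the reverse complement of the reverse primer's last k bases, so a perfect k-base overlap needs the forward primer's last k bases to equal them.
Comparing (forward last k vs required): k=1: G vs A ✗; k=2: GG vs AG ✗; k=3: GGG vs AGT ✗; k=4: TGGG vs AGTG ✗; k=5: GTGGG vs AGTGG ✗; k=6: AGTGGG vs AGTGGG ✓; k=7: AAGTGGG vs AGTGGGA ✗; k=8: CAAGTGGG vs AGTGGGAT ✗.
Only k = 6 is perfect, so the longest perfect 3' overlap is 6.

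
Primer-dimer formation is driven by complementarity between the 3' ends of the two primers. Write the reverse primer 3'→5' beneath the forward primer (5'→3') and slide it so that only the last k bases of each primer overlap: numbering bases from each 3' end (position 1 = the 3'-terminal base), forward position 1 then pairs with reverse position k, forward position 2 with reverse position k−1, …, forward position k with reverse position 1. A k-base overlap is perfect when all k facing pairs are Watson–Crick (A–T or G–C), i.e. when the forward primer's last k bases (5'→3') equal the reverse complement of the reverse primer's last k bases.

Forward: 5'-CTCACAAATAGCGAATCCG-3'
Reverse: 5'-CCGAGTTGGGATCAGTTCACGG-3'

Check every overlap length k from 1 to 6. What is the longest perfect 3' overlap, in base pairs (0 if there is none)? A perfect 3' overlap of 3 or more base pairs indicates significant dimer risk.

Last 6 bases (5'→3') — forward …AATCCG, reverse …TCACGG.
Reverse complement of the reverse primer's last 6 bases: CCGTGA; its first k bases are the reverse complement of the reverse primer's last k bases, so a perfect k-base overlap needs the forward primer's last k bases to equal them.
Comparing (forward last k vs required): k=1: G vs C ✗; k=2: CG vs CC ✗; k=3: CCG vs CCG ✓; k=4: TCCG vs CCGT ✗; k=5: ATCCG vs CCGTG ✗; k=6: AATCCG vs CCGTGA ✗.
Only k = 3 is perfect, so the longest perfect 3' overlap is 3.

Longest perfect overlap: 3 complementary base pairs; significant dimer risk (threshold 3).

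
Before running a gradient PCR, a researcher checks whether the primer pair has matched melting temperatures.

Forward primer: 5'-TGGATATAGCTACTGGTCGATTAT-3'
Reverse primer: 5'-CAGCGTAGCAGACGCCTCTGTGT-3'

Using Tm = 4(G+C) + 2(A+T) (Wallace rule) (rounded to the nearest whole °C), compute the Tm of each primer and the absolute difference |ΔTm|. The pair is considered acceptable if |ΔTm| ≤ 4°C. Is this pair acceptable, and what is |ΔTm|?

|ΔTm| = 8°C; the pair is not acceptable.

Forward: A=6 T=9 G=6 C=3 → Tm = 2·15 + 4·9 = 66°C.
Reverse: A=4 T=5 G=7 C=7 → Tm = 2·9 + 4·14 = 74°C.
|ΔTm| = |66 − 74| = 8°C, > 4°C.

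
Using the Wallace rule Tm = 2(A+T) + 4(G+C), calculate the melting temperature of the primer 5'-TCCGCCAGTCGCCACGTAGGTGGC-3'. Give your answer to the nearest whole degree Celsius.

82°C

Base counts: A=3, T=4, G=8, C=9 (length 24).
Tm = 2·(3+4) + 4·(8+9) = 2·7 + 4·17 = 14 + 68 = 82°C.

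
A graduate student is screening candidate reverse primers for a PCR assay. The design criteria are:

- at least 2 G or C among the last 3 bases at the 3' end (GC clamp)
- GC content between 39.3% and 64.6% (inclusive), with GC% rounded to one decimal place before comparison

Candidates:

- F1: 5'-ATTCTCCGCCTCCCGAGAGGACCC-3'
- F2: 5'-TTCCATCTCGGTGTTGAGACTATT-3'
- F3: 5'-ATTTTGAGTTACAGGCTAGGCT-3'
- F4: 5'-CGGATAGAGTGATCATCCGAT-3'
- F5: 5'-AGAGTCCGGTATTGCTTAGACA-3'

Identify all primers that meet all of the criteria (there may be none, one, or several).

F1 (24 nt, A=4 T=4 G=5 C=11): 3' end CCC has 3 G/C ✓; GC 16/24 = 66.7%, outside 39.3–64.6% ✗ — fails.
F2 (24 nt, A=4 T=10 G=5 C=5): 3' end ATT has 0 G/C, need ≥2 ✗; GC 10/24 = 41.7% ✓ — fails.
F3 (22 nt, A=5 T=8 G=6 C=3): 3' end GCT has 2 G/C ✓; GC 9/22 = 40.9% ✓ — passes.
F4 (21 nt, A=6 T=5 G=6 C=4): 3' end GAT has 1 G/C, need ≥2 ✗; GC 10/21 = 47.6% ✓ — fails.
F5 (22 nt, A=6 T=6 G=6 C=4): 3' end ACA has 1 G/C, need ≥2 ✗; GC 10/22 = 45.5% ✓ — fails.

F3 only.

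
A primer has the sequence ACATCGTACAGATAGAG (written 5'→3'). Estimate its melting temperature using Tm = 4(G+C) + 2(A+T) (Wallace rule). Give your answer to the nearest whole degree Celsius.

48°C

Base counts: A=7, T=3, G=4, C=3 (length 17).
Tm = 2·(7+3) + 4·(4+3) = 2·10 + 4·7 = 20 + 28 = 48°C.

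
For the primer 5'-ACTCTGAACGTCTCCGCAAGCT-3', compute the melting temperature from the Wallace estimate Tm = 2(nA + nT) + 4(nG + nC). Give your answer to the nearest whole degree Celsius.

68°C

Base counts: A=5, T=5, G=4, C=8 (length 22).
Tm = 2·(5+5) + 4·(4+8) = 2·10 + 4·12 = 20 + 48 = 68°C.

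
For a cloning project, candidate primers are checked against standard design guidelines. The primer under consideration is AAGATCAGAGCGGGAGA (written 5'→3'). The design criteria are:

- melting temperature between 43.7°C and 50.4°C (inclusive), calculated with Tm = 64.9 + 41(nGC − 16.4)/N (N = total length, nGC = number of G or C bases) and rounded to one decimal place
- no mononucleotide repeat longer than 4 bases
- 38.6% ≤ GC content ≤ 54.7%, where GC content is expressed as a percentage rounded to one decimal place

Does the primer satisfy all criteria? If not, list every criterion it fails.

Base counts: A=7, T=1, G=7, C=2 (length 17).
Tm: Tm = 64.9 + 41·(9 − 16.4)/17 = 47.1°C ✓
homopolymer run: longest run = 3 ✓
GC content: GC 9/17 = 52.9% ✓

Meets all criteria.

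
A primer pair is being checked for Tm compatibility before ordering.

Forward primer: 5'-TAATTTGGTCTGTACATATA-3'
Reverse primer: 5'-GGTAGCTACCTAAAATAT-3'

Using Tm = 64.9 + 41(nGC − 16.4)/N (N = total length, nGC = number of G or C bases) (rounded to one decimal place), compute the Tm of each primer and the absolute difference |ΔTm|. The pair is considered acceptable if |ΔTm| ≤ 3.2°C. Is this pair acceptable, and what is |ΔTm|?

|ΔTm| = 0.3°C; the pair is acceptable.

Forward: G+C = 5, N = 20 → Tm = 64.9 + 41·(5 − 16.4)/20 = 41.5°C.
Reverse: G+C = 6, N = 18 → Tm = 64.9 + 41·(6 − 16.4)/18 = 41.2°C.
|ΔTm| = |41.5 − 41.2| = 0.3°C, ≤ 3.2°C.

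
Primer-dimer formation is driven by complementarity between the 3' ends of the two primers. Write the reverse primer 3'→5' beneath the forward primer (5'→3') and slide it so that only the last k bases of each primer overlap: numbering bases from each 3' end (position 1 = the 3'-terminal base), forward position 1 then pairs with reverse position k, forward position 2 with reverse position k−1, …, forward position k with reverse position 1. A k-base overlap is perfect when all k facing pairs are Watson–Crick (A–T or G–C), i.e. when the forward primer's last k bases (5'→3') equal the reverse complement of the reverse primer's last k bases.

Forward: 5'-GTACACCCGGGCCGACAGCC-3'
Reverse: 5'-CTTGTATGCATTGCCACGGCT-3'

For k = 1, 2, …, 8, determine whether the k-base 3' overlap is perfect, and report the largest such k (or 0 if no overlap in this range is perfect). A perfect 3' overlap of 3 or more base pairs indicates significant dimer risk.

Longest perfect overlap: 4 complementary base pairs; significant dimer risk (threshold 3).

Last 8 bases (5'→3') — forward …CGACAGCC, reverse …CCACGGCT.
Reverse complement of the reverse primer's last 8 bases: AGCCGTGG; its first k bases are the reverse complement of the reverse primer's last k bases, so a perfect k-base overlap needs the forward primer's last k bases to equal them.
Comparing (forward last k vs required): k=1: C vs A ✗; k=2: CC vs AG ✗; k=3: GCC vs AGC ✗; k=4: AGCC vs AGCC ✓; k=5: CAGCC vs AGCCG ✗; k=6: ACAGCC vs AGCCGT ✗; k=7: GACAGCC vs AGCCGTG ✗; k=8: CGACAGCC vs AGCCGTGG ✗.
Only k = 4 is perfect, so the longest perfect 3' overlap is 4.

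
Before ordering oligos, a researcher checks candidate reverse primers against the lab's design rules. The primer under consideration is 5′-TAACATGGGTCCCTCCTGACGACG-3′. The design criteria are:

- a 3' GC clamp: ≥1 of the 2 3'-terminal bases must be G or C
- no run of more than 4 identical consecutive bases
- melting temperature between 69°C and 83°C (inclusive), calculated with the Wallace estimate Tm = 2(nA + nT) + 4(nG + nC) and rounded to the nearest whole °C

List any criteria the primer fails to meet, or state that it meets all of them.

Meets all criteria.

Base counts: A=5, T=5, G=6, C=8 (length 24).
GC clamp: 3' end CG has 2 G/C ✓
homopolymer run: longest run = 3 ✓
Tm: Tm = 2·10 + 4·14 = 76°C ✓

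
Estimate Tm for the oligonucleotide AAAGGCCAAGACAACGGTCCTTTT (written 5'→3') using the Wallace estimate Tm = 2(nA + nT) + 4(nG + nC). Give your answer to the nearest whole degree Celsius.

70°C

Base counts: A=8, T=5, G=5, C=6 (length 24).
Tm = 2·(8+5) + 4·(5+6) = 2·13 + 4·11 = 26 + 44 = 70°C.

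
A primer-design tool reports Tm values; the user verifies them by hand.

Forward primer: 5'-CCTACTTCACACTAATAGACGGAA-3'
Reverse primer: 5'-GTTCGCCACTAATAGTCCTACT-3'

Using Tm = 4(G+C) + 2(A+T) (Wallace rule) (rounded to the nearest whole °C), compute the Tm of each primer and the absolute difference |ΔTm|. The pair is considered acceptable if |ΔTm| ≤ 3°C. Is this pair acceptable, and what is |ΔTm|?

|ΔTm| = 4°C; the pair is not acceptable.

Forward: A=9 T=5 G=3 C=7 → Tm = 2·14 + 4·10 = 68°C.
Reverse: A=5 T=7 G=3 C=7 → Tm = 2·12 + 4·10 = 64°C.
|ΔTm| = |68 − 64| = 4°C, > 3°C.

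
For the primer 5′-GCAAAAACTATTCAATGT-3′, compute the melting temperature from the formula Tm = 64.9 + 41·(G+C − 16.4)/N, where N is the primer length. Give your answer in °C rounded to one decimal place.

Base counts: A=8, T=5, G=2, C=3; G+C = 5, N = 18.
Tm = 64.9 + 41·(5 − 16.4)/18 = 64.9 + -467.40/18 = 38.9°C.

38.9°C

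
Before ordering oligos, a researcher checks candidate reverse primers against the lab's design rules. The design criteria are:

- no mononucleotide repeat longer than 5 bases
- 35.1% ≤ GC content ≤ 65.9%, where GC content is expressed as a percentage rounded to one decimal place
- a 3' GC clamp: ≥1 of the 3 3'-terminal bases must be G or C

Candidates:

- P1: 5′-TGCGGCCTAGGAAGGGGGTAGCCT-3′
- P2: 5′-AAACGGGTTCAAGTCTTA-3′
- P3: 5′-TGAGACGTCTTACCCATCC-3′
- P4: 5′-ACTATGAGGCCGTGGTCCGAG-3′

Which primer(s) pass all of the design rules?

P3 and P4.

P1 (24 nt, A=4 T=4 G=11 C=5): longest run = 5 ✓; GC 16/24 = 66.7%, outside 35.1–65.9% ✗; 3' end CCT has 2 G/C ✓ — fails.
P2 (18 nt, A=6 T=5 G=4 C=3): longest run = 3 ✓; GC 7/18 = 38.9% ✓; 3' end TTA has 0 G/C, need ≥1 ✗ — fails.
P3 (19 nt, A=4 T=5 G=3 C=7): longest run = 3 ✓; GC 10/19 = 52.6% ✓; 3' end TCC has 2 G/C ✓ — passes.
P4 (21 nt, A=4 T=4 G=8 C=5): longest run = 2 ✓; GC 13/21 = 61.9% ✓; 3' end GAG has 2 G/C ✓ — passes.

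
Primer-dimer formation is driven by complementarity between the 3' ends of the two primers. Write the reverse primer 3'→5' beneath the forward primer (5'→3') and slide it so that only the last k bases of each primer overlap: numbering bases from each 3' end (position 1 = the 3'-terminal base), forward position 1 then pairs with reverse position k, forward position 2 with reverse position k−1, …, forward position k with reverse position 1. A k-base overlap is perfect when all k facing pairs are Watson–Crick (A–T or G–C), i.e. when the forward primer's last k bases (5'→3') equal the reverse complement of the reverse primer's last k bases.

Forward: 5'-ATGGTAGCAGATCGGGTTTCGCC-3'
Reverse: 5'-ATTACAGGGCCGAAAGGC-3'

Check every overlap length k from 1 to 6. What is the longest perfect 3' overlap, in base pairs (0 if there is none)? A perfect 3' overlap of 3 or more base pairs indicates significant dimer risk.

Last 6 bases (5'→3') — forward …TTCGCC, reverse …AAAGGC.
Reverse complement of the reverse primer's last 6 bases: GCCTTT; its first k bases are the reverse complement of the reverse primer's last k bases, so a perfect k-base overlap needs the forward primer's last k bases to equal them.
Comparing (forward last k vs required): k=1: C vs G ✗; k=2: CC vs GC ✗; k=3: GCC vs GCC ✓; k=4: CGCC vs GCCT ✗; k=5: TCGCC vs GCCTT ✗; k=6: TTCGCC vs GCCTTT ✗.
Only k = 3 is perfect, so the longest perfect 3' overlap is 3.

Longest perfect overlap: 3 complementary base pairs; significant dimer risk (threshold 3).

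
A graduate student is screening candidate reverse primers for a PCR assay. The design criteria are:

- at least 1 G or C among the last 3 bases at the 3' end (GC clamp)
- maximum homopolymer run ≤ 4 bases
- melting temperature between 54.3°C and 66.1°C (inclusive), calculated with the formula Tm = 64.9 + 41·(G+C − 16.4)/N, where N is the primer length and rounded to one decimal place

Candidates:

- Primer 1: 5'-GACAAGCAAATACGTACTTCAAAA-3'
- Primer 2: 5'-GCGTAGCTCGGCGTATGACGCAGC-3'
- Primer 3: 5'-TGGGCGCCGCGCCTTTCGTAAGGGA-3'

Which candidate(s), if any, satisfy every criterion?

Primer 2 and Primer 3.

Primer 1 (24 nt, A=12 T=4 G=3 C=5): 3' end AAA has 0 G/C, need ≥1 ✗; longest run = 4 ✓; Tm = 64.9 + 41·(8 − 16.4)/24 = 50.6°C, outside 54.3–66.1°C ✗ — fails.
Primer 2 (24 nt, A=4 T=4 G=9 C=7): 3' end AGC has 2 G/C ✓; longest run = 2 ✓; Tm = 64.9 + 41·(16 − 16.4)/24 = 64.2°C ✓ — passes.
Primer 3 (25 nt, A=3 T=5 G=10 C=7): 3' end GGA has 2 G/C ✓; longest run = 3 ✓; Tm = 64.9 + 41·(17 − 16.4)/25 = 65.9°C ✓ — passes.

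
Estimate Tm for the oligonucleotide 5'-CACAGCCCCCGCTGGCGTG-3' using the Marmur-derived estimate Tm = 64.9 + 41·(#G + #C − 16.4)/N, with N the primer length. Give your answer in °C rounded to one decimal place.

Base counts: A=2, T=2, G=6, C=9; G+C = 15, N = 19.
Tm = 64.9 + 41·(15 − 16.4)/19 = 64.9 + -57.40/19 = 61.9°C.

61.9°C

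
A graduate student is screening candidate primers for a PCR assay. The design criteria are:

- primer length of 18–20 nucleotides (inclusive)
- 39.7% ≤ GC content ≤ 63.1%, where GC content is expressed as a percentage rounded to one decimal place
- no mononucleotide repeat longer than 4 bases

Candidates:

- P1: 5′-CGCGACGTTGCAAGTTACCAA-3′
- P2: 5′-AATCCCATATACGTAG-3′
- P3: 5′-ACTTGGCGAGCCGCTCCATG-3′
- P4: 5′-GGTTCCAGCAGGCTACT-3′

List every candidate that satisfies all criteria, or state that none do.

P1 (21 nt, A=6 T=4 G=5 C=6): length 21, outside 18–20 ✗; GC 11/21 = 52.4% ✓; longest run = 2 ✓ — fails.
P2 (16 nt, A=6 T=4 G=2 C=4): length 16, outside 18–20 ✗; GC 6/16 = 37.5%, outside 39.7–63.1% ✗; longest run = 3 ✓ — fails.
P3 (20 nt, A=3 T=4 G=6 C=7): length 20 ✓; GC 13/20 = 65.0%, outside 39.7–63.1% ✗; longest run = 2 ✓ — fails.
P4 (17 nt, A=3 T=4 G=5 C=5): length 17, outside 18–20 ✗; GC 10/17 = 58.8% ✓; longest run = 2 ✓ — fails.

None of the candidates satisfy all criteria.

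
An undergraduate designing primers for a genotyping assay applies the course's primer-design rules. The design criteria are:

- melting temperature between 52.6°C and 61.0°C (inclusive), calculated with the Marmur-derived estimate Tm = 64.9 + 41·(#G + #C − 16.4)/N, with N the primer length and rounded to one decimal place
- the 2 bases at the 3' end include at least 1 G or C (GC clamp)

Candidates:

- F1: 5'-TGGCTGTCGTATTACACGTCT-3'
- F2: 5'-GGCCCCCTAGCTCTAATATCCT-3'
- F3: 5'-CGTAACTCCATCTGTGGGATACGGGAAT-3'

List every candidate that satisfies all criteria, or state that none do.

F1 (21 nt, A=3 T=8 G=5 C=5): Tm = 64.9 + 41·(10 − 16.4)/21 = 52.4°C, outside 52.6–61.0°C ✗; 3' end CT has 1 G/C ✓ — fails.
F2 (22 nt, A=4 T=6 G=3 C=9): Tm = 64.9 + 41·(12 − 16.4)/22 = 56.7°C ✓; 3' end CT has 1 G/C ✓ — passes.
F3 (28 nt, A=7 T=7 G=8 C=6): Tm = 64.9 + 41·(14 − 16.4)/28 = 61.4°C, outside 52.6–61.0°C ✗; 3' end AT has 0 G/C, need ≥1 ✗ — fails.

F2 only.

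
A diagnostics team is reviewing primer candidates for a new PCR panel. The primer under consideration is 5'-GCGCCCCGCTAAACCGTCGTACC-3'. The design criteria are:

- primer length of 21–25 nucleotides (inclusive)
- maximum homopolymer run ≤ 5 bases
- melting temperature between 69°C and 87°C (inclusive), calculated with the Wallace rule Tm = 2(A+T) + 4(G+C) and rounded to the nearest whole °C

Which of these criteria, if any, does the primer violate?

Meets all criteria.

Base counts: A=4, T=3, G=5, C=11 (length 23).
length: length 23 ✓
homopolymer run: longest run = 4 ✓
Tm: Tm = 2·7 + 4·16 = 78°C ✓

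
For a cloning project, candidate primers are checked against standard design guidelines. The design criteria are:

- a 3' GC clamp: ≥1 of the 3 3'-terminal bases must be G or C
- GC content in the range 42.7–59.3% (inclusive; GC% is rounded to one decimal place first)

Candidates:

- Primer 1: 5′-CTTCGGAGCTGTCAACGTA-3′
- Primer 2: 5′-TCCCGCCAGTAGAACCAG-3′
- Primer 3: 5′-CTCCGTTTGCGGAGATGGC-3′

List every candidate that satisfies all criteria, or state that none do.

Primer 1 only.

Primer 1 (19 nt, A=4 T=5 G=5 C=5): 3' end GTA has 1 G/C ✓; GC 10/19 = 52.6% ✓ — passes.
Primer 2 (18 nt, A=5 T=2 G=4 C=7): 3' end CAG has 2 G/C ✓; GC 11/18 = 61.1%, outside 42.7–59.3% ✗ — fails.
Primer 3 (19 nt, A=2 T=5 G=7 C=5): 3' end GGC has 3 G/C ✓; GC 12/19 = 63.2%, outside 42.7–59.3% ✗ — fails.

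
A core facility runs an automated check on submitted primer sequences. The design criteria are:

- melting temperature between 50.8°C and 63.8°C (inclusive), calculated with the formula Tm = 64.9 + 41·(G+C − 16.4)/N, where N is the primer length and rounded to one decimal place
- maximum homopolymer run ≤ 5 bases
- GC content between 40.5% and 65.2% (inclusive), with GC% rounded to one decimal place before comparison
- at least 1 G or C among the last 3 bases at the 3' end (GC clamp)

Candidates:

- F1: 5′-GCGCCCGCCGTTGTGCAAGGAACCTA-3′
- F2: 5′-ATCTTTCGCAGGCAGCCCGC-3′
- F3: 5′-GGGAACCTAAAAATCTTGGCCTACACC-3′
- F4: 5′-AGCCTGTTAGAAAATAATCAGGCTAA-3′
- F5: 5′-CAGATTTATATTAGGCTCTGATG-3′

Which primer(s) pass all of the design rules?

F1 (26 nt, A=5 T=4 G=8 C=9): Tm = 64.9 + 41·(17 − 16.4)/26 = 65.8°C, outside 50.8–63.8°C ✗; longest run = 3 ✓; GC 17/26 = 65.4%, outside 40.5–65.2% ✗; 3' end CTA has 1 G/C ✓ — fails.
F2 (20 nt, A=3 T=4 G=5 C=8): Tm = 64.9 + 41·(13 − 16.4)/20 = 57.9°C ✓; longest run = 3 ✓; GC 13/20 = 65.0% ✓; 3' end CGC has 3 G/C ✓ — passes.
F3 (27 nt, A=9 T=5 G=5 C=8): Tm = 64.9 + 41·(13 − 16.4)/27 = 59.7°C ✓; longest run = 5 ✓; GC 13/27 = 48.1% ✓; 3' end ACC has 2 G/C ✓ — passes.
F4 (26 nt, A=11 T=6 G=5 C=4): Tm = 64.9 + 41·(9 − 16.4)/26 = 53.2°C ✓; longest run = 4 ✓; GC 9/26 = 34.6%, outside 40.5–65.2% ✗; 3' end TAA has 0 G/C, need ≥1 ✗ — fails.
F5 (23 nt, A=6 T=9 G=5 C=3): Tm = 64.9 + 41·(8 − 16.4)/23 = 49.9°C, outside 50.8–63.8°C ✗; longest run = 3 ✓; GC 8/23 = 34.8%, outside 40.5–65.2% ✗; 3' end ATG has 1 G/C ✓ — fails.

F2 and F3.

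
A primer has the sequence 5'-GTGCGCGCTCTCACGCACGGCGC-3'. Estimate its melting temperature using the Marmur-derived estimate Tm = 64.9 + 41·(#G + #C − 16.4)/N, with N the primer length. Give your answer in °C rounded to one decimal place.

67.8°C

Base counts: A=2, T=3, G=8, C=10; G+C = 18, N = 23.
Tm = 64.9 + 41·(18 − 16.4)/23 = 64.9 + 65.60/23 = 67.8°C.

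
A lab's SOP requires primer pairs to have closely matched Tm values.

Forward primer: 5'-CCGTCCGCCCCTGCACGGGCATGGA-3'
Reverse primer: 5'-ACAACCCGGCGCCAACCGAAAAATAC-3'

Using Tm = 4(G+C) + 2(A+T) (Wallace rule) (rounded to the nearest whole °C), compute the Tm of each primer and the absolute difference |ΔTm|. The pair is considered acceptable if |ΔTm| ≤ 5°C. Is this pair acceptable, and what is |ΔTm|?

Forward: A=3 T=3 G=8 C=11 → Tm = 2·6 + 4·19 = 88°C.
Reverse: A=11 T=1 G=4 C=10 → Tm = 2·12 + 4·14 = 80°C.
|ΔTm| = |88 − 80| = 8°C, > 5°C.

|ΔTm| = 8°C; the pair is not acceptable.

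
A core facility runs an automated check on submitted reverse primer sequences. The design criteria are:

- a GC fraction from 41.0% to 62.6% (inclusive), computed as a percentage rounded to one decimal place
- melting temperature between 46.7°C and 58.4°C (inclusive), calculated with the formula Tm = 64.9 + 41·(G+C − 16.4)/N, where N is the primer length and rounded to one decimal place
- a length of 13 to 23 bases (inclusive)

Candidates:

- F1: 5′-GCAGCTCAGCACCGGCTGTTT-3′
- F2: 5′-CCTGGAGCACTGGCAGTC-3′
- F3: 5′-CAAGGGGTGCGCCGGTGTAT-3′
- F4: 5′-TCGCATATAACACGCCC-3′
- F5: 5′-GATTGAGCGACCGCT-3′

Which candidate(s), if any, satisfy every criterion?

F1 and F4.

F1 (21 nt, A=3 T=5 G=6 C=7): GC 13/21 = 61.9% ✓; Tm = 64.9 + 41·(13 − 16.4)/21 = 58.3°C ✓; length 21 ✓ — passes.
F2 (18 nt, A=3 T=3 G=6 C=6): GC 12/18 = 66.7%, outside 41.0–62.6% ✗; Tm = 64.9 + 41·(12 − 16.4)/18 = 54.9°C ✓; length 18 ✓ — fails.
F3 (20 nt, A=3 T=4 G=9 C=4): GC 13/20 = 65.0%, outside 41.0–62.6% ✗; Tm = 64.9 + 41·(13 − 16.4)/20 = 57.9°C ✓; length 20 ✓ — fails.
F4 (17 nt, A=5 T=3 G=2 C=7): GC 9/17 = 52.9% ✓; Tm = 64.9 + 41·(9 − 16.4)/17 = 47.1°C ✓; length 17 ✓ — passes.
F5 (15 nt, A=3 T=3 G=5 C=4): GC 9/15 = 60.0% ✓; Tm = 64.9 + 41·(9 − 16.4)/15 = 44.7°C, outside 46.7–58.4°C ✗; length 15 ✓ — fails.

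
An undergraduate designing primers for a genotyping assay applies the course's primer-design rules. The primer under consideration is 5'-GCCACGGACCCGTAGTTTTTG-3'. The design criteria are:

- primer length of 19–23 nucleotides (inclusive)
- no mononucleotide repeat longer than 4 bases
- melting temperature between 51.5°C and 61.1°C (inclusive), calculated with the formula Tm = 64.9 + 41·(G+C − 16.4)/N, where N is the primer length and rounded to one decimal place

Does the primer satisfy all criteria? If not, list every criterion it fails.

Base counts: A=3, T=6, G=6, C=6 (length 21).
length: length 21 ✓
homopolymer run: longest run = 5, exceeds 4 ✗
Tm: Tm = 64.9 + 41·(12 − 16.4)/21 = 56.3°C ✓

Fails: homopolymer run.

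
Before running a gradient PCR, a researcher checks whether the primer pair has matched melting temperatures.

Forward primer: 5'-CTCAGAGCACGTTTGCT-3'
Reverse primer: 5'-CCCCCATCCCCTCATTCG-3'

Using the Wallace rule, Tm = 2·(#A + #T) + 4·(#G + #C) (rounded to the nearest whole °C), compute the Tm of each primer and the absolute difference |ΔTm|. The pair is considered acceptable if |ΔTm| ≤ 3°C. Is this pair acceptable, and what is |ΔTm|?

|ΔTm| = 8°C; the pair is not acceptable.

Forward: A=3 T=5 G=4 C=5 → Tm = 2·8 + 4·9 = 52°C.
Reverse: A=2 T=4 G=1 C=11 → Tm = 2·6 + 4·12 = 60°C.
|ΔTm| = |52 − 60| = 8°C, > 3°C.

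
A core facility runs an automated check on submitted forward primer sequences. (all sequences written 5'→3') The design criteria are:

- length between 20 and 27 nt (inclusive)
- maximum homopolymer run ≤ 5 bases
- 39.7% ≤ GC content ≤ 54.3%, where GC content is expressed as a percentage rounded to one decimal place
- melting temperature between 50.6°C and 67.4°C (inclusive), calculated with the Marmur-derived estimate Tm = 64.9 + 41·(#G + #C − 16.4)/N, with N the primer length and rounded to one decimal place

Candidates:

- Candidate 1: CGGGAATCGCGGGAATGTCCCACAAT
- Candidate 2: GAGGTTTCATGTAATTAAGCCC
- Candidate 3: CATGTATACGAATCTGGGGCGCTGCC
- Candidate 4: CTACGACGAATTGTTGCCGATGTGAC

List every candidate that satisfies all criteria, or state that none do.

Candidate 2 and Candidate 4.

Candidate 1 (26 nt, A=7 T=4 G=8 C=7): length 26 ✓; longest run = 3 ✓; GC 15/26 = 57.7%, outside 39.7–54.3% ✗; Tm = 64.9 + 41·(15 − 16.4)/26 = 62.7°C ✓ — fails.
Candidate 2 (22 nt, A=6 T=7 G=5 C=4): length 22 ✓; longest run = 3 ✓; GC 9/22 = 40.9% ✓; Tm = 64.9 + 41·(9 − 16.4)/22 = 51.1°C ✓ — passes.
Candidate 3 (26 nt, A=5 T=6 G=8 C=7): length 26 ✓; longest run = 4 ✓; GC 15/26 = 57.7%, outside 39.7–54.3% ✗; Tm = 64.9 + 41·(15 − 16.4)/26 = 62.7°C ✓ — fails.
Candidate 4 (26 nt, A=6 T=7 G=7 C=6): length 26 ✓; longest run = 2 ✓; GC 13/26 = 50.0% ✓; Tm = 64.9 + 41·(13 − 16.4)/26 = 59.5°C ✓ — passes.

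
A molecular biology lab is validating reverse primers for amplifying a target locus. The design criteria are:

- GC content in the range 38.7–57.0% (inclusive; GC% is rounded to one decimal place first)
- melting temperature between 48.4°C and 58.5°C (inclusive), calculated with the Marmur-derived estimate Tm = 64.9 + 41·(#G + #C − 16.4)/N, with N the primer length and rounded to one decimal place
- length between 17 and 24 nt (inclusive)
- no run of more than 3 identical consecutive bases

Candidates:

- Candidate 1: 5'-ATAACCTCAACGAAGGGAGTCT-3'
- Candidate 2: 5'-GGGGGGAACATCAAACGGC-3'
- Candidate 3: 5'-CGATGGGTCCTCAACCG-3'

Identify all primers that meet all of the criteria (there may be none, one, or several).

Candidate 1 only.

Candidate 1 (22 nt, A=8 T=4 G=5 C=5): GC 10/22 = 45.5% ✓; Tm = 64.9 + 41·(10 − 16.4)/22 = 53.0°C ✓; length 22 ✓; longest run = 3 ✓ — passes.
Candidate 2 (19 nt, A=6 T=1 G=8 C=4): GC 12/19 = 63.2%, outside 38.7–57.0% ✗; Tm = 64.9 + 41·(12 − 16.4)/19 = 55.4°C ✓; length 19 ✓; longest run = 6, exceeds 3 ✗ — fails.
Candidate 3 (17 nt, A=3 T=3 G=5 C=6): GC 11/17 = 64.7%, outside 38.7–57.0% ✗; Tm = 64.9 + 41·(11 − 16.4)/17 = 51.9°C ✓; length 17 ✓; longest run = 3 ✓ — fails.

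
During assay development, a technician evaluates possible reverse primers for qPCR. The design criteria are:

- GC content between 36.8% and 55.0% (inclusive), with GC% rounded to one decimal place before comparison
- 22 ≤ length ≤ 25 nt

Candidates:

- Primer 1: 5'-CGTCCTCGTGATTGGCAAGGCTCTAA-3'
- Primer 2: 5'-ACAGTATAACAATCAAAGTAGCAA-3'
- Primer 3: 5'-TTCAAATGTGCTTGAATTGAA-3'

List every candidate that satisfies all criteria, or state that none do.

Primer 1 (26 nt, A=5 T=7 G=7 C=7): GC 14/26 = 53.8% ✓; length 26, outside 22–25 ✗ — fails.
Primer 2 (24 nt, A=13 T=4 G=3 C=4): GC 7/24 = 29.2%, outside 36.8–55.0% ✗; length 24 ✓ — fails.
Primer 3 (21 nt, A=7 T=8 G=4 C=2): GC 6/21 = 28.6%, outside 36.8–55.0% ✗; length 21, outside 22–25 ✗ — fails.

None of the candidates satisfy all criteria.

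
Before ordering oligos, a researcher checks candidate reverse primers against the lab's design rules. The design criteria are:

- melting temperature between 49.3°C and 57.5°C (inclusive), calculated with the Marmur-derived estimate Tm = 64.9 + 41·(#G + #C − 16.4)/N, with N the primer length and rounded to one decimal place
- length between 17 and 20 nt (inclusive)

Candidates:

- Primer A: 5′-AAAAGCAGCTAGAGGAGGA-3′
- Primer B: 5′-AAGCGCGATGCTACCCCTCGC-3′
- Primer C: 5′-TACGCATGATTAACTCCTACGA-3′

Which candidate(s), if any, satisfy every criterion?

None of the candidates satisfy all criteria.

Primer A (19 nt, A=9 T=1 G=7 C=2): Tm = 64.9 + 41·(9 − 16.4)/19 = 48.9°C, outside 49.3–57.5°C ✗; length 19 ✓ — fails.
Primer B (21 nt, A=4 T=3 G=5 C=9): Tm = 64.9 + 41·(14 − 16.4)/21 = 60.2°C, outside 49.3–57.5°C ✗; length 21, outside 17–20 ✗ — fails.
Primer C (22 nt, A=7 T=6 G=3 C=6): Tm = 64.9 + 41·(9 − 16.4)/22 = 51.1°C ✓; length 22, outside 17–20 ✗ — fails.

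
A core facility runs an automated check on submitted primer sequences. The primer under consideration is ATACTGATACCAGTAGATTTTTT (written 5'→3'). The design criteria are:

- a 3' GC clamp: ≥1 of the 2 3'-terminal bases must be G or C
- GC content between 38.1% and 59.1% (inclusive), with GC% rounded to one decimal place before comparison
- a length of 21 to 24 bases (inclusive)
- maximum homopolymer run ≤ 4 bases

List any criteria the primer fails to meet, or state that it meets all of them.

Fails: GC clamp, GC content, homopolymer run.

Base counts: A=7, T=10, G=3, C=3 (length 23).
GC clamp: 3' end TT has 0 G/C, need ≥1 ✗
GC content: GC 6/23 = 26.1%, outside 38.1–59.1% ✗
length: length 23 ✓
homopolymer run: longest run = 6, exceeds 4 ✗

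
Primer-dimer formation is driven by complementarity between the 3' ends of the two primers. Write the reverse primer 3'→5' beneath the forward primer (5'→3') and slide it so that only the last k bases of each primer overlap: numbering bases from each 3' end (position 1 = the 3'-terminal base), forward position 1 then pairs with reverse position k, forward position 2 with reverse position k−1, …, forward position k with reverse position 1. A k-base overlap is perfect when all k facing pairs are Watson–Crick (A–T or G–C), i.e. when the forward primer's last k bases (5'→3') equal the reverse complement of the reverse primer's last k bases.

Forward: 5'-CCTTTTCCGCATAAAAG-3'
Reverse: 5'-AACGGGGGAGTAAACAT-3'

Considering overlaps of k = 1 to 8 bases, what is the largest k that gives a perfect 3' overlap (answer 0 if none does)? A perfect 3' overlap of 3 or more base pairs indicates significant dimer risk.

Last 8 bases (5'→3') — forward …CATAAAAG, reverse …GTAAACAT.
Reverse complement of the reverse primer's last 8 bases: ATGTTTAC; its first k bases are the reverse complement of the reverse primer's last k bases, so a perfect k-base overlap needs the forward primer's last k bases to equal them.
Comparing (forward last k vs required): k=1: G vs A ✗; k=2: AG vs AT ✗; k=3: AAG vs ATG ✗; k=4: AAAG vs ATGT ✗; k=5: AAAAG vs ATGTT ✗; k=6: TAAAAG vs ATGTTT ✗; k=7: ATAAAAG vs ATGTTTA ✗; k=8: CATAAAAG vs ATGTTTAC ✗.
No overlap length from 1 to 8 is perfect, so the longest perfect 3' overlap is 0.

Longest perfect overlap: 0 complementary base pairs; below the dimer-risk threshold (threshold 3).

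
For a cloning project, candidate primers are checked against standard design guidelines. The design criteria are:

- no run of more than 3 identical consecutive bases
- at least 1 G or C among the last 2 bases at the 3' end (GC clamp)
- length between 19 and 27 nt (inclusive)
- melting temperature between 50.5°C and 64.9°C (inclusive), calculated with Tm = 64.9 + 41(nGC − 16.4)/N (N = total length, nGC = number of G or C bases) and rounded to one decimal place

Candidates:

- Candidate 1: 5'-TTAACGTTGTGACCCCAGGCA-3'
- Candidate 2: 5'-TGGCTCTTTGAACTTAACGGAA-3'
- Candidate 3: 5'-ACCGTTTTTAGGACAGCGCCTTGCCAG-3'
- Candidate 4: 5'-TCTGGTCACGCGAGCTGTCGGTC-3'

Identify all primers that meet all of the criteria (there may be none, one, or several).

Candidate 1 (21 nt, A=5 T=5 G=5 C=6): longest run = 4, exceeds 3 ✗; 3' end CA has 1 G/C ✓; length 21 ✓; Tm = 64.9 + 41·(11 − 16.4)/21 = 54.4°C ✓ — fails.
Candidate 2 (22 nt, A=6 T=7 G=5 C=4): longest run = 3 ✓; 3' end AA has 0 G/C, need ≥1 ✗; length 22 ✓; Tm = 64.9 + 41·(9 − 16.4)/22 = 51.1°C ✓ — fails.
Candidate 3 (27 nt, A=5 T=7 G=7 C=8): longest run = 5, exceeds 3 ✗; 3' end AG has 1 G/C ✓; length 27 ✓; Tm = 64.9 + 41·(15 − 16.4)/27 = 62.8°C ✓ — fails.
Candidate 4 (23 nt, A=2 T=6 G=8 C=7): longest run = 2 ✓; 3' end TC has 1 G/C ✓; length 23 ✓; Tm = 64.9 + 41·(15 − 16.4)/23 = 62.4°C ✓ — passes.

Candidate 4 only.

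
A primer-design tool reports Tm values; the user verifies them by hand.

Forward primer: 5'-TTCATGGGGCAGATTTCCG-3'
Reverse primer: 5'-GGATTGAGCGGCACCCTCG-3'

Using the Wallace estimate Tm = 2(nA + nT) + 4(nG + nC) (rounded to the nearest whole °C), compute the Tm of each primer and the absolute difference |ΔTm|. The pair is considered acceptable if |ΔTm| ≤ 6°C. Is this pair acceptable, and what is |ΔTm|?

Forward: A=3 T=6 G=6 C=4 → Tm = 2·9 + 4·10 = 58°C.
Reverse: A=3 T=3 G=7 C=6 → Tm = 2·6 + 4·13 = 64°C.
|ΔTm| = |58 − 64| = 6°C, ≤ 6°C.

|ΔTm| = 6°C; the pair is acceptable.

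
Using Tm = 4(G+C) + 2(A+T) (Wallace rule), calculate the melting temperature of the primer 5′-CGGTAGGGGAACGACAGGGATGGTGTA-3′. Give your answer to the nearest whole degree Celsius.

86°C

Base counts: A=7, T=4, G=13, C=3 (length 27).
Tm = 2·(7+4) + 4·(13+3) = 2·11 + 4·16 = 22 + 64 = 86°C.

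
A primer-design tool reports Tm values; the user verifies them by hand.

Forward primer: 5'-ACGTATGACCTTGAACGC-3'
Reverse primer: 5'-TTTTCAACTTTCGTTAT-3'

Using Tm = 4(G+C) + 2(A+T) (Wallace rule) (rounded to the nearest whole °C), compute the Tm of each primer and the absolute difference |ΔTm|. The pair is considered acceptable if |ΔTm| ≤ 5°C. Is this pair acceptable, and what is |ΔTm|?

|ΔTm| = 12°C; the pair is not acceptable.

Forward: A=5 T=4 G=4 C=5 → Tm = 2·9 + 4·9 = 54°C.
Reverse: A=3 T=10 G=1 C=3 → Tm = 2·13 + 4·4 = 42°C.
|ΔTm| = |54 − 42| = 12°C, > 5°C.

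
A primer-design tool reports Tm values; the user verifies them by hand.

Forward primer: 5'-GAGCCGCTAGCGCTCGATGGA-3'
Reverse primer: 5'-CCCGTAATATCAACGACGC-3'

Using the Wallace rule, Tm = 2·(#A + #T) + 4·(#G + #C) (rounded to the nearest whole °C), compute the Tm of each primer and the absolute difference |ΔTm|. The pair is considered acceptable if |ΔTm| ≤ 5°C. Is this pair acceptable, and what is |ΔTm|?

Forward: A=4 T=3 G=8 C=6 → Tm = 2·7 + 4·14 = 70°C.
Reverse: A=6 T=3 G=3 C=7 → Tm = 2·9 + 4·10 = 58°C.
|ΔTm| = |70 − 58| = 12°C, > 5°C.

|ΔTm| = 12°C; the pair is not acceptable.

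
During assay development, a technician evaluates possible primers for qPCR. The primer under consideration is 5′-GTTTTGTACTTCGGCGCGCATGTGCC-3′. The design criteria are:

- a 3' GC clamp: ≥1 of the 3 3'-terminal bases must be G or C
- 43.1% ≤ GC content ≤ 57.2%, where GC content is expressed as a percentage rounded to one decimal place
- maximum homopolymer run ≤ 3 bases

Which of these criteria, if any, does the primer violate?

Fails: GC content, homopolymer run.

Base counts: A=2, T=9, G=8, C=7 (length 26).
GC clamp: 3' end GCC has 3 G/C ✓
GC content: GC 15/26 = 57.7%, outside 43.1–57.2% ✗
homopolymer run: longest run = 4, exceeds 3 ✗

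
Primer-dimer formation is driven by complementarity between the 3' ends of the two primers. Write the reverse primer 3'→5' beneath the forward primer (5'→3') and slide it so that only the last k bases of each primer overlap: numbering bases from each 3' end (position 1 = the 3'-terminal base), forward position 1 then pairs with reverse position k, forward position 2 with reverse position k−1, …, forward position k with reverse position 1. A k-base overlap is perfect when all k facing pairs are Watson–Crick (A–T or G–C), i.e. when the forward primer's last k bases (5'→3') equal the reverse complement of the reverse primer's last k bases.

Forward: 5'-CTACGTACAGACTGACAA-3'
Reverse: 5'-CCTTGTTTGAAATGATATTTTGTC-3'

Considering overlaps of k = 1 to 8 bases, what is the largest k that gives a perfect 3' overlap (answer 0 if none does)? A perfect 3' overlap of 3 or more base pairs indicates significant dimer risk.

Longest perfect overlap: 5 complementary base pairs; significant dimer risk (threshold 3).

Last 8 bases (5'→3') — forward …ACTGACAA, reverse …ATTTTGTC.
Reverse complement of the reverse primer's last 8 bases: GACAAAAT; its first k bases are the reverse complement of the reverse primer's last k bases, so a perfect k-base overlap needs the forward primer's last k bases to equal them.
Comparing (forward last k vs required): k=1: A vs G ✗; k=2: AA vs GA ✗; k=3: CAA vs GAC ✗; k=4: ACAA vs GACA ✗; k=5: GACAA vs GACAA ✓; k=6: TGACAA vs GACAAA ✗; k=7: CTGACAA vs GACAAAA ✗; k=8: ACTGACAA vs GACAAAAT ✗.
Only k = 5 is perfect, so the longest perfect 3' overlap is 5.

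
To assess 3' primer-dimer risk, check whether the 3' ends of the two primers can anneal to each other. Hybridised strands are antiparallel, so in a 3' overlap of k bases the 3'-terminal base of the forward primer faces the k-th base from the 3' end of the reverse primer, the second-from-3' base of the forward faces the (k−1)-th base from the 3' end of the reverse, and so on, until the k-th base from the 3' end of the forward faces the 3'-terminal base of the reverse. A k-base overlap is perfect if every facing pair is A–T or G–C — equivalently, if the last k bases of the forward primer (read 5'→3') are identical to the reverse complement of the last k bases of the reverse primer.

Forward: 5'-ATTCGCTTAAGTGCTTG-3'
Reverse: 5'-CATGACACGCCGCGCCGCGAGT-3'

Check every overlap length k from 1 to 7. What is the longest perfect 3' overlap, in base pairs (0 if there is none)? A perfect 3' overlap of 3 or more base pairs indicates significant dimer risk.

Longest perfect overlap: 0 complementary base pairs; below the dimer-risk threshold (threshold 3).

Last 7 bases (5'→3') — forward …GTGCTTG, reverse …CGCGAGT.
Reverse complement of the reverse primer's last 7 bases: ACTCGCG; its first k bases are the reverse complement of the reverse primer's last k bases, so a perfect k-base overlap needs the forward primer's last k bases to equal them.
Comparing (forward last k vs required): k=1: G vs A ✗; k=2: TG vs AC ✗; k=3: TTG vs ACT ✗; k=4: CTTG vs ACTC ✗; k=5: GCTTG vs ACTCG ✗; k=6: TGCTTG vs ACTCGC ✗; k=7: GTGCTTG vs ACTCGCG ✗.
No overlap length from 1 to 7 is perfect, so the longest perfect 3' overlap is 0.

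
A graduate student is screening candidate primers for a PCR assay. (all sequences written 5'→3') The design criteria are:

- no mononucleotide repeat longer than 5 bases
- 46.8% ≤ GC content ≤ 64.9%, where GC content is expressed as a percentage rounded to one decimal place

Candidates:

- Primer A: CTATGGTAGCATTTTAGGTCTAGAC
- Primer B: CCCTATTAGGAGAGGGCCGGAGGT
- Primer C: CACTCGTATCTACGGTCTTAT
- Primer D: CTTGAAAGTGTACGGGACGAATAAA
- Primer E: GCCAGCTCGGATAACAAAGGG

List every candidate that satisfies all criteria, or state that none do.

Primer A (25 nt, A=6 T=9 G=6 C=4): longest run = 4 ✓; GC 10/25 = 40.0%, outside 46.8–64.9% ✗ — fails.
Primer B (24 nt, A=5 T=4 G=10 C=5): longest run = 3 ✓; GC 15/24 = 62.5% ✓ — passes.
Primer C (21 nt, A=4 T=8 G=3 C=6): longest run = 2 ✓; GC 9/21 = 42.9%, outside 46.8–64.9% ✗ — fails.
Primer D (25 nt, A=10 T=5 G=7 C=3): longest run = 3 ✓; GC 10/25 = 40.0%, outside 46.8–64.9% ✗ — fails.
Primer E (21 nt, A=7 T=2 G=7 C=5): longest run = 3 ✓; GC 12/21 = 57.1% ✓ — passes.

Primer B and Primer E.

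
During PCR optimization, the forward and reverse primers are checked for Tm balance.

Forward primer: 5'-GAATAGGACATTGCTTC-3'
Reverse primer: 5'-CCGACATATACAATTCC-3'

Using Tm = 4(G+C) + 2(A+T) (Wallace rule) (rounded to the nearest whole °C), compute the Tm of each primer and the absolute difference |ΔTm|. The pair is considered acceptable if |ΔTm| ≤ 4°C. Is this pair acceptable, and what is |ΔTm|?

Forward: A=5 T=5 G=4 C=3 → Tm = 2·10 + 4·7 = 48°C.
Reverse: A=6 T=4 G=1 C=6 → Tm = 2·10 + 4·7 = 48°C.
|ΔTm| = |48 − 48| = 0°C, ≤ 4°C.

|ΔTm| = 0°C; the pair is acceptable.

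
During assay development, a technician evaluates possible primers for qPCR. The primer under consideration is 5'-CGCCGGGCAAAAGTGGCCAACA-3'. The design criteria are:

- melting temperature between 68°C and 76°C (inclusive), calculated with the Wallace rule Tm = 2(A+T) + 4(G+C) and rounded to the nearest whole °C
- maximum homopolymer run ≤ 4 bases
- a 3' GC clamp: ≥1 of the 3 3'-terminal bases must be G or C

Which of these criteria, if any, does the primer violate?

Base counts: A=7, T=1, G=7, C=7 (length 22).
Tm: Tm = 2·8 + 4·14 = 72°C ✓
homopolymer run: longest run = 4 ✓
GC clamp: 3' end ACA has 1 G/C ✓

Meets all criteria.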